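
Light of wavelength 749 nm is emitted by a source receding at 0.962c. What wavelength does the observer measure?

β = 0.962
Wavelength Doppler factor = √(1.962/0.038) = √(51.632) = 7.186
λ_obs = 749 × 7.186 = 5382 nm (redshift)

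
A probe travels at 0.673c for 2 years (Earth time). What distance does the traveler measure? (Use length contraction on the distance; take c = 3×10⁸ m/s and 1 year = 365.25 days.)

Earth distance: d = v × t = 0.673c × 2 yr = 1.2743×10¹⁶ m
γ = 1.3520
d' = d/γ = 1.2743×10¹⁶/1.3520 = 9.425×10¹⁵ m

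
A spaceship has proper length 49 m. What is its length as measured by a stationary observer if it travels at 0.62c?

Proper length L₀ = 49 m
γ = 1/√(1 - 0.62²) = 1.2745
L = L₀/γ = 49/1.2745 = 38.45 m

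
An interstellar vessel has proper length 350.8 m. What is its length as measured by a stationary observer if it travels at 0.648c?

Proper length L₀ = 350.8 m
γ = 1/√(1 - 0.648²) = 1.313
L = L₀/γ = 350.8/1.313 = 267.2 m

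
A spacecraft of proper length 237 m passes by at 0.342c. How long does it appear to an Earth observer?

Proper length L₀ = 237 m
γ = 1/√(1 - 0.342²) = 1.064
L = L₀/γ = 237/1.064 = 222.7 m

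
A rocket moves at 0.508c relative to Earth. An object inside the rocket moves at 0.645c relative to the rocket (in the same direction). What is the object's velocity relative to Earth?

u = (u' + v)/(1 + u'v/c²)
Numerator: 0.645 + 0.508 = 1.153
Denominator: 1 + 0.32766 = 1.32766
u = 1.153/1.32766 = 0.8684c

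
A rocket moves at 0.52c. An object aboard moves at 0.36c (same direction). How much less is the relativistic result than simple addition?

Classical: u' + v = 0.36 + 0.52 = 0.88c
Relativistic: u = (0.36 + 0.52)/(1 + 0.1872) = 0.88/1.1872 = 0.7412c
Difference: 0.88 - 0.7412 = 0.1388c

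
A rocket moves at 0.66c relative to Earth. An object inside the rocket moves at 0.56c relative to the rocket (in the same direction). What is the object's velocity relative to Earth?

u = (u' + v)/(1 + u'v/c²)
Numerator: 0.56 + 0.66 = 1.22
Denominator: 1 + 0.3696 = 1.3696
u = 1.22/1.3696 = 0.8908c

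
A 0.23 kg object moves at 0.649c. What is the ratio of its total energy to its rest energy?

E = γmc², E₀ = mc²
E/E₀ = γ = 1/√(1 - 0.649²) = 1.314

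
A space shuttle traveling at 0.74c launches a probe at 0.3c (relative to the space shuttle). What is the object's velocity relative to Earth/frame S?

u = (u' + v)/(1 + u'v/c²)
Numerator: 0.3 + 0.74 = 1.04
Denominator: 1 + 0.222 = 1.222
u = 1.04/1.222 = 0.8511c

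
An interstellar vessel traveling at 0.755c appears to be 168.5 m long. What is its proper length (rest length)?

Contracted length L = 168.5 m
γ = 1/√(1 - 0.755²) = 1.525
L₀ = γL = 1.525 × 168.5 = 257.0 m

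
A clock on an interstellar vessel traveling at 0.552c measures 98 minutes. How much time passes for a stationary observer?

Proper time Δt₀ = 98 minutes
γ = 1/√(1 - 0.552²) = 1.199
Δt = γΔt₀ = 1.199 × 98 = 117.5 minutes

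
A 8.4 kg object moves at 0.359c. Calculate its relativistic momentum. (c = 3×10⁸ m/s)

γ = 1/√(1 - 0.359²) = 1.0714
v = 0.359 × 3×10⁸ = 1.077×10⁸ m/s
p = γmv = 1.0714 × 8.4 × 1.077×10⁸ = 9.693×10⁸ kg·m/s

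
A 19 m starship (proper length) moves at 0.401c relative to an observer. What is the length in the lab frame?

Proper length L₀ = 19 m
γ = 1/√(1 - 0.401²) = 1.0916
L = L₀/γ = 19/1.0916 = 17.41 m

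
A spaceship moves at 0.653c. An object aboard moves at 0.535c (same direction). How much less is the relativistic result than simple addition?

Classical: u' + v = 0.535 + 0.653 = 1.188c
Relativistic: u = (0.535 + 0.653)/(1 + 0.349355) = 1.188/1.349355 = 0.8804c
Difference: 1.188 - 0.8804 = 0.3076c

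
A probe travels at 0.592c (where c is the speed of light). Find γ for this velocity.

v/c = 0.592, so (v/c)² = 0.350464
1 - (v/c)² = 0.649536
γ = 1/√(0.649536) = 1.241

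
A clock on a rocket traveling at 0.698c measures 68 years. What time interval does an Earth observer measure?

Proper time Δt₀ = 68 years
γ = 1/√(1 - 0.698²) = 1.3965
Δt = γΔt₀ = 1.3965 × 68 = 94.96 years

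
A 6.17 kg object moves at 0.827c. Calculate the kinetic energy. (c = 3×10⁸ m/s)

γ = 1/√(1 - 0.827²) = 1.7787
γ - 1 = 0.7787
KE = (γ-1)mc² = 0.7787 × 6.17 × (3×10⁸)² = 4.324×10¹⁷ J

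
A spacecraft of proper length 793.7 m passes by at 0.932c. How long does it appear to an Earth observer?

Proper length L₀ = 793.7 m
γ = 1/√(1 - 0.932²) = 2.759
L = L₀/γ = 793.7/2.759 = 287.7 m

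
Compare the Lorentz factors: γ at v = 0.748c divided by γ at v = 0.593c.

γ₁ = 1/√(1 - 0.748²) = 1.507
γ₂ = 1/√(1 - 0.593²) = 1.242
γ₁/γ₂ = 1.507/1.242 = 1.213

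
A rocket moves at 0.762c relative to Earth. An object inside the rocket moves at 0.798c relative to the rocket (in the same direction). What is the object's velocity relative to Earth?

u = (u' + v)/(1 + u'v/c²)
Numerator: 0.798 + 0.762 = 1.56
Denominator: 1 + 0.608076 = 1.608076
u = 1.56/1.608076 = 0.9701c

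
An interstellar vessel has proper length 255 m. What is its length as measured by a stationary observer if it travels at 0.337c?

Proper length L₀ = 255 m
γ = 1/√(1 - 0.337²) = 1.062
L = L₀/γ = 255/1.062 = 240.1 m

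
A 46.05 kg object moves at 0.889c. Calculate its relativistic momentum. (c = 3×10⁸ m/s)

γ = 1/√(1 - 0.889²) = 2.184
v = 0.889 × 3×10⁸ = 2.667×10⁸ m/s
p = γmv = 2.184 × 46.05 × 2.667×10⁸ = 2.682×10¹⁰ kg·m/s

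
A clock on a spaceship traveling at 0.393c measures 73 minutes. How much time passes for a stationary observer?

Proper time Δt₀ = 73 minutes
γ = 1/√(1 - 0.393²) = 1.0875
Δt = γΔt₀ = 1.0875 × 73 = 79.39 minutes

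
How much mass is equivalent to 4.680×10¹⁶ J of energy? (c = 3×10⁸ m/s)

From E = mc², we get m = E/c²
c² = (3×10⁸)² = 9×10¹⁶ m²/s²
m = 4.680×10¹⁶ / 9×10¹⁶ = 0.5200 kg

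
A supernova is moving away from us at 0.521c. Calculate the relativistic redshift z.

β = 0.521
(1+β)/(1-β) = 1.521/0.479 = 3.175
√(3.175) = 1.782
z = 1.782 - 1 = 0.7820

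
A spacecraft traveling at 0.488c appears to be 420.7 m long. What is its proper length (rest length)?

Contracted length L = 420.7 m
γ = 1/√(1 - 0.488²) = 1.1457
L₀ = γL = 1.1457 × 420.7 = 482.0 m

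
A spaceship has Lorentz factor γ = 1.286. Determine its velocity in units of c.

From γ = 1/√(1 - v²/c²):
1/γ² = 1/1.286² = 0.60467
v²/c² = 1 - 0.60467 = 0.39533
v/c = √(0.39533) = 0.6288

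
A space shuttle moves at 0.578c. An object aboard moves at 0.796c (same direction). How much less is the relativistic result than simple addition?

Classical: u' + v = 0.796 + 0.578 = 1.374c
Relativistic: u = (0.796 + 0.578)/(1 + 0.460088) = 1.374/1.460088 = 0.9410c
Difference: 1.374 - 0.9410 = 0.4330c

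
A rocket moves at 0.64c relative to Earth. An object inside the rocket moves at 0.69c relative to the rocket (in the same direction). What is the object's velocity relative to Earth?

u = (u' + v)/(1 + u'v/c²)
Numerator: 0.69 + 0.64 = 1.33
Denominator: 1 + 0.4416 = 1.4416
u = 1.33/1.4416 = 0.9226c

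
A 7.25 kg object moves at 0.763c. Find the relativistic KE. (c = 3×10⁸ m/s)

γ = 1/√(1 - 0.763²) = 1.547
γ - 1 = 0.5470
KE = (γ-1)mc² = 0.5470 × 7.25 × (3×10⁸)² = 3.569×10¹⁷ J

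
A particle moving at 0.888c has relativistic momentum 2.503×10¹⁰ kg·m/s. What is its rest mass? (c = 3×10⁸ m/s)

γ = 1/√(1 - 0.888²) = 2.17465
v = 0.888 × 3×10⁸ = 2.664×10⁸ m/s
m = p/(γv) = 2.503×10¹⁰/(2.17465 × 2.664×10⁸) = 43.21 kg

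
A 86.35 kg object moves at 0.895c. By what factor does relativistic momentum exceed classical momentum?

p_rel = γmv, p_class = mv
Ratio = γ = 1/√(1 - 0.895²) = 2.242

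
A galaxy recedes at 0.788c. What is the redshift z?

β = 0.788
(1+β)/(1-β) = 1.788/0.212 = 8.434
√(8.434) = 2.904
z = 2.904 - 1 = 1.904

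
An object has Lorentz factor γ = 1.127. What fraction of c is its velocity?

From γ = 1/√(1 - v²/c²):
1/γ² = 1/1.127² = 0.7873
v²/c² = 1 - 0.7873 = 0.2127
v/c = √(0.2127) = 0.4612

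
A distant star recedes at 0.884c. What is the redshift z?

β = 0.884
(1+β)/(1-β) = 1.884/0.116 = 16.24
√(16.24) = 4.030
z = 4.030 - 1 = 3.030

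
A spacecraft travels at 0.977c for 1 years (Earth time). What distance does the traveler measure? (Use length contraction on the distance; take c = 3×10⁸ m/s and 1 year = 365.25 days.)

Earth distance: d = v × t = 0.977c × 1 yr = 9.250×10¹⁵ m
γ = 4.690
d' = d/γ = 9.250×10¹⁵/4.690 = 1.972×10¹⁵ m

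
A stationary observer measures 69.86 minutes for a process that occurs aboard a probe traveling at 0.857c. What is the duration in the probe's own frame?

Dilated time Δt = 69.86 minutes
γ = 1/√(1 - 0.857²) = 1.9406
Δt₀ = Δt/γ = 69.86/1.9406 = 36.00 minutes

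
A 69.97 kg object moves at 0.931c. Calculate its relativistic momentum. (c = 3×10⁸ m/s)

γ = 1/√(1 - 0.931²) = 2.7396
v = 0.931 × 3×10⁸ = 2.793×10⁸ m/s
p = γmv = 2.7396 × 69.97 × 2.793×10⁸ = 5.354×10¹⁰ kg·m/s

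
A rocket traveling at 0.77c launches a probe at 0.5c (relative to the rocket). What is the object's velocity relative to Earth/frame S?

u = (u' + v)/(1 + u'v/c²)
Numerator: 0.5 + 0.77 = 1.27
Denominator: 1 + 0.385 = 1.385
u = 1.27/1.385 = 0.9170c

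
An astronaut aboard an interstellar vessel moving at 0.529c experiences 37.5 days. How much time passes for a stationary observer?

Proper time Δt₀ = 37.5 days
γ = 1/√(1 - 0.529²) = 1.1784
Δt = γΔt₀ = 1.1784 × 37.5 = 44.19 days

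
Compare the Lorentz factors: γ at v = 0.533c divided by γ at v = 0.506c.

γ₁ = 1/√(1 - 0.533²) = 1.1819
γ₂ = 1/√(1 - 0.506²) = 1.1594
γ₁/γ₂ = 1.1819/1.1594 = 1.019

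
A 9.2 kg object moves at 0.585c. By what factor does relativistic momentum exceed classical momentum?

p_rel = γmv, p_class = mv
Ratio = γ = 1/√(1 - 0.585²) = 1.233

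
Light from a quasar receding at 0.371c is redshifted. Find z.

β = 0.371
(1+β)/(1-β) = 1.371/0.629 = 2.1797
√(2.1797) = 1.4764
z = 1.4764 - 1 = 0.4764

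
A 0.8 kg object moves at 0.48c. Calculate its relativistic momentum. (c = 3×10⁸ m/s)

γ = 1/√(1 - 0.48²) = 1.140
v = 0.48 × 3×10⁸ = 1.440×10⁸ m/s
p = γmv = 1.140 × 0.8 × 1.440×10⁸ = 1.313×10⁸ kg·m/s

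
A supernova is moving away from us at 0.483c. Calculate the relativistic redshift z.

β = 0.483
(1+β)/(1-β) = 1.483/0.517 = 2.8685
√(2.8685) = 1.6937
z = 1.6937 - 1 = 0.6937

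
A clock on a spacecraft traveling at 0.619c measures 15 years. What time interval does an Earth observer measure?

Proper time Δt₀ = 15 years
γ = 1/√(1 - 0.619²) = 1.273
Δt = γΔt₀ = 1.273 × 15 = 19.10 years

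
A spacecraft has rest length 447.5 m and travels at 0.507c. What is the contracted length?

Proper length L₀ = 447.5 m
γ = 1/√(1 - 0.507²) = 1.1602
L = L₀/γ = 447.5/1.1602 = 385.7 m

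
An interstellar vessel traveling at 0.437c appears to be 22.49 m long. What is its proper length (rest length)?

Contracted length L = 22.49 m
γ = 1/√(1 - 0.437²) = 1.1118
L₀ = γL = 1.1118 × 22.49 = 25.00 m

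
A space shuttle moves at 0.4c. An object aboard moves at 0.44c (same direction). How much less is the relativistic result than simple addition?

Classical: u' + v = 0.44 + 0.4 = 0.84c
Relativistic: u = (0.44 + 0.4)/(1 + 0.176) = 0.84/1.176 = 0.7143c
Difference: 0.84 - 0.7143 = 0.1257c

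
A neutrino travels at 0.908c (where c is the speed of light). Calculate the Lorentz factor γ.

v/c = 0.908, so (v/c)² = 0.824464
1 - (v/c)² = 0.175536
γ = 1/√(0.175536) = 2.387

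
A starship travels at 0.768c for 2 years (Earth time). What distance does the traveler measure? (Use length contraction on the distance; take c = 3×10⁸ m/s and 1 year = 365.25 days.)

Earth distance: d = v × t = 0.768c × 2 yr = 1.4542×10¹⁶ m
γ = 1.5614
d' = d/γ = 1.4542×10¹⁶/1.5614 = 9.313×10¹⁵ m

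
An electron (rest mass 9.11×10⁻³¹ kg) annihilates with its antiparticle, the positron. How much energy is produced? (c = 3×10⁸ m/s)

Both particles have the same rest mass, so total mass = 2m
E = 2m·c² = 2 × 9.11×10⁻³¹ × (3×10⁸)²
= 2 × 9.11×10⁻³¹ × 9×10¹⁶
= 1.640×10⁻¹³ J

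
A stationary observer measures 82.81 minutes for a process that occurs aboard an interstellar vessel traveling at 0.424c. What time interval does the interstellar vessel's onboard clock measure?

Dilated time Δt = 82.81 minutes
γ = 1/√(1 - 0.424²) = 1.1042
Δt₀ = Δt/γ = 82.81/1.1042 = 75.00 minutes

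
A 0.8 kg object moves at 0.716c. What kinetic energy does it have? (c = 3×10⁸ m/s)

γ = 1/√(1 - 0.716²) = 1.4325
γ - 1 = 0.4325
KE = (γ-1)mc² = 0.4325 × 0.8 × (3×10⁸)² = 3.114×10¹⁶ J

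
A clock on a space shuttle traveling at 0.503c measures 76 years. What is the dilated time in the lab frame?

Proper time Δt₀ = 76 years
γ = 1/√(1 - 0.503²) = 1.157
Δt = γΔt₀ = 1.157 × 76 = 87.93 years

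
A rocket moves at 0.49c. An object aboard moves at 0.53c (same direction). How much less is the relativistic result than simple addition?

Classical: u' + v = 0.53 + 0.49 = 1.02c
Relativistic: u = (0.53 + 0.49)/(1 + 0.2597) = 1.02/1.2597 = 0.8097c
Difference: 1.02 - 0.8097 = 0.2103c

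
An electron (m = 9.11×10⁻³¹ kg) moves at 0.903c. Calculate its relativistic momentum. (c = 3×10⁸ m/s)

γ = 1/√(1 - 0.903²) = 2.3275
v = 0.903 × 3×10⁸ = 2.709×10⁸ m/s
p = γmv = 2.3275 × 9.11×10⁻³¹ × 2.709×10⁸ = 5.744×10⁻²² kg·m/s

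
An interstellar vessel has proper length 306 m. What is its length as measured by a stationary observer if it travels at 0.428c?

Proper length L₀ = 306 m
γ = 1/√(1 - 0.428²) = 1.10647
L = L₀/γ = 306/1.10647 = 276.6 m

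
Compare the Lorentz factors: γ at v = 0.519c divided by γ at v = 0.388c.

γ₁ = 1/√(1 - 0.519²) = 1.170
γ₂ = 1/√(1 - 0.388²) = 1.085
γ₁/γ₂ = 1.170/1.085 = 1.078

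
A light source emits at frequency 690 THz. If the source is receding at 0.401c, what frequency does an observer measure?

β = v/c = 0.401
(1-β)/(1+β) = 0.599/1.401 = 0.4276
Doppler factor = √(0.4276) = 0.6539
f_obs = 690 × 0.6539 = 451.2 THz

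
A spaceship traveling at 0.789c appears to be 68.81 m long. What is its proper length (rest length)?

Contracted length L = 68.81 m
γ = 1/√(1 - 0.789²) = 1.628
L₀ = γL = 1.628 × 68.81 = 112.0 m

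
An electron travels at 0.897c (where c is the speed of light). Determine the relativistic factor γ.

v/c = 0.897, so (v/c)² = 0.804609
1 - (v/c)² = 0.195391
γ = 1/√(0.195391) = 2.262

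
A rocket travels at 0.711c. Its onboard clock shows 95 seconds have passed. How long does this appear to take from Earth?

Proper time Δt₀ = 95 seconds
γ = 1/√(1 - 0.711²) = 1.422
Δt = γΔt₀ = 1.422 × 95 = 135.1 seconds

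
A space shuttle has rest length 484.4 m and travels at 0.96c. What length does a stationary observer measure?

Proper length L₀ = 484.4 m
γ = 1/√(1 - 0.96²) = 3.571
L = L₀/γ = 484.4/3.571 = 135.6 m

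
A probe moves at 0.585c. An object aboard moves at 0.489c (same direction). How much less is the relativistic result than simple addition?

Classical: u' + v = 0.489 + 0.585 = 1.074c
Relativistic: u = (0.489 + 0.585)/(1 + 0.286065) = 1.074/1.286065 = 0.8351c
Difference: 1.074 - 0.8351 = 0.2389c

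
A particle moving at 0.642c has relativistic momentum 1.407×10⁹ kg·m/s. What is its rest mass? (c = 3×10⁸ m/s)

γ = 1/√(1 - 0.642²) = 1.3043
v = 0.642 × 3×10⁸ = 1.926×10⁸ m/s
m = p/(γv) = 1.407×10⁹/(1.3043 × 1.926×10⁸) = 5.601 kg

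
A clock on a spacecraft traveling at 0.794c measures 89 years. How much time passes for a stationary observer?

Proper time Δt₀ = 89 years
γ = 1/√(1 - 0.794²) = 1.645
Δt = γΔt₀ = 1.645 × 89 = 146.4 years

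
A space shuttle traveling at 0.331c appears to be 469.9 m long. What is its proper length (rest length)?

Contracted length L = 469.9 m
γ = 1/√(1 - 0.331²) = 1.0597
L₀ = γL = 1.0597 × 469.9 = 498.0 m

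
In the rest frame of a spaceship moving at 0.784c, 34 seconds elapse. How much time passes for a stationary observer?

Proper time Δt₀ = 34 seconds
γ = 1/√(1 - 0.784²) = 1.611
Δt = γΔt₀ = 1.611 × 34 = 54.77 seconds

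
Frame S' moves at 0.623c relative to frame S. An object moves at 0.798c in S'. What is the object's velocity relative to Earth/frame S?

u = (u' + v)/(1 + u'v/c²)
Numerator: 0.798 + 0.623 = 1.421
Denominator: 1 + 0.497154 = 1.497154
u = 1.421/1.497154 = 0.9491c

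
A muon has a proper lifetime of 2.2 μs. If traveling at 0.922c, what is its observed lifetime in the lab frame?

Proper lifetime τ₀ = 2.2 μs
γ = 1/√(1 - 0.922²) = 2.5827
τ = γτ₀ = 2.5827 × 2.2 μs = 5.682 μs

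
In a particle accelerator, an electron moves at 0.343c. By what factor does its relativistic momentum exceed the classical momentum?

p_rel = γmv, p_class = mv
Ratio = γ = 1/√(1 - 0.343²)
= 1/√(0.882351) = 1.065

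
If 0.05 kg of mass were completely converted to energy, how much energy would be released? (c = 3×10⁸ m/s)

Using E = mc²:
c² = (3×10⁸)² = 9×10¹⁶ m²/s²
E = 0.05 × 9×10¹⁶ = 4.500×10¹⁵ J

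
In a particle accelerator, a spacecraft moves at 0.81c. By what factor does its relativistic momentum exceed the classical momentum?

p_rel = γmv, p_class = mv
Ratio = γ = 1/√(1 - 0.81²)
= 1/√(0.3439) = 1.705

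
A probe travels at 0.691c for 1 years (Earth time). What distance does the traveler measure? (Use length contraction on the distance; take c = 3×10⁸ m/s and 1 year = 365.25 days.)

Earth distance: d = v × t = 0.691c × 1 yr = 6.5419×10¹⁵ m
γ = 1.3834
d' = d/γ = 6.5419×10¹⁵/1.3834 = 4.729×10¹⁵ m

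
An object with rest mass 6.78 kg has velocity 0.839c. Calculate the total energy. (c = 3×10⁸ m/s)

γ = 1/√(1 - 0.839²) = 1.8378
mc² = 6.78 × (3×10⁸)² = 6.102×10¹⁷ J
E = γmc² = 1.8378 × 6.102×10¹⁷ = 1.121×10¹⁸ J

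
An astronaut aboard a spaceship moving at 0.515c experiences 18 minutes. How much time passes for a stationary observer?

Proper time Δt₀ = 18 minutes
γ = 1/√(1 - 0.515²) = 1.1666
Δt = γΔt₀ = 1.1666 × 18 = 21.00 minutes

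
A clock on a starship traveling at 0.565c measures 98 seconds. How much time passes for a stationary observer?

Proper time Δt₀ = 98 seconds
γ = 1/√(1 - 0.565²) = 1.212
Δt = γΔt₀ = 1.212 × 98 = 118.8 seconds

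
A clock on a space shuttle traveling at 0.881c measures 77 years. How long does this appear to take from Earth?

Proper time Δt₀ = 77 years
γ = 1/√(1 - 0.881²) = 2.114
Δt = γΔt₀ = 2.114 × 77 = 162.8 years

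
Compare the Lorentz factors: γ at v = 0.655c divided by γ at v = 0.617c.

γ₁ = 1/√(1 - 0.655²) = 1.323
γ₂ = 1/√(1 - 0.617²) = 1.271
γ₁/γ₂ = 1.323/1.271 = 1.041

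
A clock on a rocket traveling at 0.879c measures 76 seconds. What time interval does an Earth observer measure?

Proper time Δt₀ = 76 seconds
γ = 1/√(1 - 0.879²) = 2.097
Δt = γΔt₀ = 2.097 × 76 = 159.4 seconds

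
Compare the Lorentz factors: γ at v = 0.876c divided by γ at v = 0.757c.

γ₁ = 1/√(1 - 0.876²) = 2.073
γ₂ = 1/√(1 - 0.757²) = 1.530
γ₁/γ₂ = 2.073/1.530 = 1.355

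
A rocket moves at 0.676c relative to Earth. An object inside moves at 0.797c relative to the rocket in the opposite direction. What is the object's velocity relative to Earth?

Object's velocity in rocket frame is u' = -0.797c
u = (u' + v)/(1 + u'v/c²) = (v - 0.797)/(1 - 0.797·v/c²)
Numerator: 0.676 - 0.797 = -0.121
Denominator: 1 - 0.538772 = 0.461228
u = -0.121/0.461228 = -0.2623c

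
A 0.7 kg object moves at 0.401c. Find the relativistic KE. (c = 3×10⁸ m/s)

γ = 1/√(1 - 0.401²) = 1.09161
γ - 1 = 0.09161
KE = (γ-1)mc² = 0.09161 × 0.7 × (3×10⁸)² = 5.771×10¹⁵ J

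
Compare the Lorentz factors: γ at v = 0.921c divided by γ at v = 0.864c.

γ₁ = 1/√(1 - 0.921²) = 2.5670
γ₂ = 1/√(1 - 0.864²) = 1.9861
γ₁/γ₂ = 2.5670/1.9861 = 1.292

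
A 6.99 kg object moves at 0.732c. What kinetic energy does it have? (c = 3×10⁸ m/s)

γ = 1/√(1 - 0.732²) = 1.4678
γ - 1 = 0.4678
KE = (γ-1)mc² = 0.4678 × 6.99 × (3×10⁸)² = 2.943×10¹⁷ J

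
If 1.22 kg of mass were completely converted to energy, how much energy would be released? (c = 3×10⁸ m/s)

Using E = mc²:
c² = (3×10⁸)² = 9×10¹⁶ m²/s²
E = 1.22 × 9×10¹⁶ = 1.098×10¹⁷ J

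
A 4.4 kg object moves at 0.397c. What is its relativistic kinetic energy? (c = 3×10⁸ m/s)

γ = 1/√(1 - 0.397²) = 1.08954
γ - 1 = 0.08954
KE = (γ-1)mc² = 0.08954 × 4.4 × (3×10⁸)² = 3.546×10¹⁶ J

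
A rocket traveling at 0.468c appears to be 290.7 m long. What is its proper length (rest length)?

Contracted length L = 290.7 m
γ = 1/√(1 - 0.468²) = 1.13157
L₀ = γL = 1.13157 × 290.7 = 328.9 m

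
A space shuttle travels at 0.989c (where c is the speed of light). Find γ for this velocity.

v/c = 0.989, so (v/c)² = 0.978121
1 - (v/c)² = 0.021879
γ = 1/√(0.021879) = 6.761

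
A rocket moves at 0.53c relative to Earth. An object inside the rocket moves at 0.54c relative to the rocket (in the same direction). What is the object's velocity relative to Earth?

u = (u' + v)/(1 + u'v/c²)
Numerator: 0.54 + 0.53 = 1.07
Denominator: 1 + 0.2862 = 1.2862
u = 1.07/1.2862 = 0.8319c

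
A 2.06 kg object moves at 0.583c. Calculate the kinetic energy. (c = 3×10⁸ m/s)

γ = 1/√(1 - 0.583²) = 1.2308
γ - 1 = 0.2308
KE = (γ-1)mc² = 0.2308 × 2.06 × (3×10⁸)² = 4.279×10¹⁶ J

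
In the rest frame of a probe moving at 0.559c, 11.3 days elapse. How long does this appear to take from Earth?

Proper time Δt₀ = 11.3 days
γ = 1/√(1 - 0.559²) = 1.206
Δt = γΔt₀ = 1.206 × 11.3 = 13.63 days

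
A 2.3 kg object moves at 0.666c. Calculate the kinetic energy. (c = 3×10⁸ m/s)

γ = 1/√(1 - 0.666²) = 1.3406
γ - 1 = 0.3406
KE = (γ-1)mc² = 0.3406 × 2.3 × (3×10⁸)² = 7.050×10¹⁶ J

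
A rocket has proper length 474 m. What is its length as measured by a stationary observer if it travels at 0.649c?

Proper length L₀ = 474 m
γ = 1/√(1 - 0.649²) = 1.3144
L = L₀/γ = 474/1.3144 = 360.6 m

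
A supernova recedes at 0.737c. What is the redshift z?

β = 0.737
(1+β)/(1-β) = 1.737/0.263 = 6.605
√(6.605) = 2.570
z = 2.570 - 1 = 1.570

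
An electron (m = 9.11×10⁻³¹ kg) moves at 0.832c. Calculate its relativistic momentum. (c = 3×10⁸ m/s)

γ = 1/√(1 - 0.832²) = 1.8025
v = 0.832 × 3×10⁸ = 2.496×10⁸ m/s
p = γmv = 1.8025 × 9.11×10⁻³¹ × 2.496×10⁸ = 4.099×10⁻²² kg·m/s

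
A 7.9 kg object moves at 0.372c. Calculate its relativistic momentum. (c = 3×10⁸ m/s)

γ = 1/√(1 - 0.372²) = 1.0773
v = 0.372 × 3×10⁸ = 1.116×10⁸ m/s
p = γmv = 1.0773 × 7.9 × 1.116×10⁸ = 9.498×10⁸ kg·m/s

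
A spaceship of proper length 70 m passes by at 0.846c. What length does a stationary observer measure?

Proper length L₀ = 70 m
γ = 1/√(1 - 0.846²) = 1.8755
L = L₀/γ = 70/1.8755 = 37.32 m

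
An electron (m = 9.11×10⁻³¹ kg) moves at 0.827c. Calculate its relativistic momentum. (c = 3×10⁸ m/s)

γ = 1/√(1 - 0.827²) = 1.7787
v = 0.827 × 3×10⁸ = 2.481×10⁸ m/s
p = γmv = 1.7787 × 9.11×10⁻³¹ × 2.481×10⁸ = 4.020×10⁻²² kg·m/s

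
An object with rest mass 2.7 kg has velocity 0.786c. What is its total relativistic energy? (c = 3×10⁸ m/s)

γ = 1/√(1 - 0.786²) = 1.6175
mc² = 2.7 × (3×10⁸)² = 2.430×10¹⁷ J
E = γmc² = 1.6175 × 2.430×10¹⁷ = 3.931×10¹⁷ J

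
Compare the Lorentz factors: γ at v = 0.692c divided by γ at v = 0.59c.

γ₁ = 1/√(1 - 0.692²) = 1.385
γ₂ = 1/√(1 - 0.59²) = 1.239
γ₁/γ₂ = 1.385/1.239 = 1.118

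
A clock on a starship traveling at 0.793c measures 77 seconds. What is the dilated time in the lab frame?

Proper time Δt₀ = 77 seconds
γ = 1/√(1 - 0.793²) = 1.641
Δt = γΔt₀ = 1.641 × 77 = 126.4 seconds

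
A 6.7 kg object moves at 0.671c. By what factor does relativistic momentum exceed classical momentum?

p_rel = γmv, p_class = mv
Ratio = γ = 1/√(1 - 0.671²) = 1.349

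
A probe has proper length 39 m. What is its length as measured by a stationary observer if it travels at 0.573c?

Proper length L₀ = 39 m
γ = 1/√(1 - 0.573²) = 1.2202
L = L₀/γ = 39/1.2202 = 31.96 m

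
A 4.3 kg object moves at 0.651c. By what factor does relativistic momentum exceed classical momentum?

p_rel = γmv, p_class = mv
Ratio = γ = 1/√(1 - 0.651²) = 1.317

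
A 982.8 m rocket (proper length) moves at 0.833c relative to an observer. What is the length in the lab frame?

Proper length L₀ = 982.8 m
γ = 1/√(1 - 0.833²) = 1.8074
L = L₀/γ = 982.8/1.8074 = 543.8 m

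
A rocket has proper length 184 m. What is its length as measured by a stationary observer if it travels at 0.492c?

Proper length L₀ = 184 m
γ = 1/√(1 - 0.492²) = 1.1486
L = L₀/γ = 184/1.1486 = 160.2 m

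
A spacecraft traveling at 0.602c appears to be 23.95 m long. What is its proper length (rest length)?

Contracted length L = 23.95 m
γ = 1/√(1 - 0.602²) = 1.252
L₀ = γL = 1.252 × 23.95 = 29.99 m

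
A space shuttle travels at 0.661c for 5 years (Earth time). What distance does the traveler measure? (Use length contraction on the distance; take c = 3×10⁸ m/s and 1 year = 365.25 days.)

Earth distance: d = v × t = 0.661c × 5 yr = 3.1289×10¹⁶ m
γ = 1.3326
d' = d/γ = 3.1289×10¹⁶/1.3326 = 2.348×10¹⁶ m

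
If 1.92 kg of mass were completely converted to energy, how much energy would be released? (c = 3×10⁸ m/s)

Using E = mc²:
c² = (3×10⁸)² = 9×10¹⁶ m²/s²
E = 1.92 × 9×10¹⁶ = 1.728×10¹⁷ J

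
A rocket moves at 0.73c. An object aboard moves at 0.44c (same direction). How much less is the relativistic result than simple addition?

Classical: u' + v = 0.44 + 0.73 = 1.17c
Relativistic: u = (0.44 + 0.73)/(1 + 0.3212) = 1.17/1.3212 = 0.8856c
Difference: 1.17 - 0.8856 = 0.2844c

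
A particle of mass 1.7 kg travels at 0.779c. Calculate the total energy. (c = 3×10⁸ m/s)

γ = 1/√(1 - 0.779²) = 1.595
mc² = 1.7 × (3×10⁸)² = 1.530×10¹⁷ J
E = γmc² = 1.595 × 1.530×10¹⁷ = 2.440×10¹⁷ J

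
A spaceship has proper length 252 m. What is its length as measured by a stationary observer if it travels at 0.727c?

Proper length L₀ = 252 m
γ = 1/√(1 - 0.727²) = 1.4564
L = L₀/γ = 252/1.4564 = 173.0 m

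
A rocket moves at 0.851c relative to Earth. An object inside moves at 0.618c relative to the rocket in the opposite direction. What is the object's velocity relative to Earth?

Object's velocity in rocket frame is u' = -0.618c
u = (u' + v)/(1 + u'v/c²) = (v - 0.618)/(1 - 0.618·v/c²)
Numerator: 0.851 - 0.618 = 0.233
Denominator: 1 - 0.525918 = 0.474082
u = 0.233/0.474082 = 0.4915c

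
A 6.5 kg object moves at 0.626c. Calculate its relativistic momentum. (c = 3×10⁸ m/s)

γ = 1/√(1 - 0.626²) = 1.282
v = 0.626 × 3×10⁸ = 1.878×10⁸ m/s
p = γmv = 1.282 × 6.5 × 1.878×10⁸ = 1.565×10⁹ kg·m/s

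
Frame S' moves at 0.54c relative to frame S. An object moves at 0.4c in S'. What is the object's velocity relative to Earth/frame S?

u = (u' + v)/(1 + u'v/c²)
Numerator: 0.4 + 0.54 = 0.94
Denominator: 1 + 0.216 = 1.216
u = 0.94/1.216 = 0.7730c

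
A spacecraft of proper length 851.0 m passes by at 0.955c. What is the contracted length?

Proper length L₀ = 851.0 m
γ = 1/√(1 - 0.955²) = 3.371
L = L₀/γ = 851.0/3.371 = 252.4 m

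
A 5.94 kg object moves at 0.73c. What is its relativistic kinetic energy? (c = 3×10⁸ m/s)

γ = 1/√(1 - 0.73²) = 1.4632
γ - 1 = 0.4632
KE = (γ-1)mc² = 0.4632 × 5.94 × (3×10⁸)² = 2.476×10¹⁷ J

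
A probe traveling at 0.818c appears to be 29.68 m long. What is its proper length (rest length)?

Contracted length L = 29.68 m
γ = 1/√(1 - 0.818²) = 1.7385
L₀ = γL = 1.7385 × 29.68 = 51.60 m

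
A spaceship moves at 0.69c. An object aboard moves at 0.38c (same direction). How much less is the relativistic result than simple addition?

Classical: u' + v = 0.38 + 0.69 = 1.07c
Relativistic: u = (0.38 + 0.69)/(1 + 0.2622) = 1.07/1.2622 = 0.8477c
Difference: 1.07 - 0.8477 = 0.2223c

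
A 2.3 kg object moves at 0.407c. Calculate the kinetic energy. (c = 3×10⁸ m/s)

γ = 1/√(1 - 0.407²) = 1.09478
γ - 1 = 0.09478
KE = (γ-1)mc² = 0.09478 × 2.3 × (3×10⁸)² = 1.962×10¹⁶ J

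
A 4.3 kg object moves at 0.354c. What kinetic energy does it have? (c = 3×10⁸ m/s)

γ = 1/√(1 - 0.354²) = 1.06924
γ - 1 = 0.06924
KE = (γ-1)mc² = 0.06924 × 4.3 × (3×10⁸)² = 2.680×10¹⁶ J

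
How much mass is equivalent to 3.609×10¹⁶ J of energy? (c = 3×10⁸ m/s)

From E = mc², we get m = E/c²
c² = (3×10⁸)² = 9×10¹⁶ m²/s²
m = 3.609×10¹⁶ / 9×10¹⁶ = 0.4010 kg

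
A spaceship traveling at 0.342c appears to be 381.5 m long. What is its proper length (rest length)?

Contracted length L = 381.5 m
γ = 1/√(1 - 0.342²) = 1.0642
L₀ = γL = 1.0642 × 381.5 = 406.0 m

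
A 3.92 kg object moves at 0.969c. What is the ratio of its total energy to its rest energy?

E = γmc², E₀ = mc²
E/E₀ = γ = 1/√(1 - 0.969²) = 4.048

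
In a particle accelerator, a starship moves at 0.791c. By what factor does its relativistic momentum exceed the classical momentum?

p_rel = γmv, p_class = mv
Ratio = γ = 1/√(1 - 0.791²)
= 1/√(0.374319) = 1.634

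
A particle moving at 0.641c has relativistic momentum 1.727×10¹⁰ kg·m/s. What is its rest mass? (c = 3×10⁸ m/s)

γ = 1/√(1 - 0.641²) = 1.3029
v = 0.641 × 3×10⁸ = 1.923×10⁸ m/s
m = p/(γv) = 1.727×10¹⁰/(1.3029 × 1.923×10⁸) = 68.93 kg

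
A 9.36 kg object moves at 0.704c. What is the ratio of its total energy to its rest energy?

E = γmc², E₀ = mc²
E/E₀ = γ = 1/√(1 - 0.704²) = 1.408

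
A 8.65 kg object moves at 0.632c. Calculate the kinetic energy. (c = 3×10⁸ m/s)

γ = 1/√(1 - 0.632²) = 1.2904
γ - 1 = 0.2904
KE = (γ-1)mc² = 0.2904 × 8.65 × (3×10⁸)² = 2.261×10¹⁷ J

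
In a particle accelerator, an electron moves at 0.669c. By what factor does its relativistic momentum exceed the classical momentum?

p_rel = γmv, p_class = mv
Ratio = γ = 1/√(1 - 0.669²)
= 1/√(0.552439) = 1.345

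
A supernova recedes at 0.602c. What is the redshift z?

β = 0.602
(1+β)/(1-β) = 1.602/0.398 = 4.025
√(4.025) = 2.006
z = 2.006 - 1 = 1.006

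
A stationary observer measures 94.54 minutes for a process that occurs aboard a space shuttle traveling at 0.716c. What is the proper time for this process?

Dilated time Δt = 94.54 minutes
γ = 1/√(1 - 0.716²) = 1.4325
Δt₀ = Δt/γ = 94.54/1.4325 = 66.00 minutes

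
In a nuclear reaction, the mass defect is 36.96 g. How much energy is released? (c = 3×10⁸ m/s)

Convert mass defect: Δm = 36.96 g = 0.03696 kg
E = Δm·c² = 0.03696 × (3×10⁸)²
= 0.03696 × 9×10¹⁶ = 3.326×10¹⁵ J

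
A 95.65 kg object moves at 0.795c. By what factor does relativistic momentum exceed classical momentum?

p_rel = γmv, p_class = mv
Ratio = γ = 1/√(1 - 0.795²) = 1.649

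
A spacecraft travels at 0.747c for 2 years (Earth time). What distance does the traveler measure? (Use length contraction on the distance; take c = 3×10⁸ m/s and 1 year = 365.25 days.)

Earth distance: d = v × t = 0.747c × 2 yr = 1.4144×10¹⁶ m
γ = 1.5042
d' = d/γ = 1.4144×10¹⁶/1.5042 = 9.403×10¹⁵ m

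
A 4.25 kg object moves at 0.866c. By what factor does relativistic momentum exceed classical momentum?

p_rel = γmv, p_class = mv
Ratio = γ = 1/√(1 - 0.866²) = 2.000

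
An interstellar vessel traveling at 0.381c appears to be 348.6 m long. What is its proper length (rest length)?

Contracted length L = 348.6 m
γ = 1/√(1 - 0.381²) = 1.0816
L₀ = γL = 1.0816 × 348.6 = 377.0 m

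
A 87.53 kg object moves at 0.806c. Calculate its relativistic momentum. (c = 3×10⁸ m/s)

γ = 1/√(1 - 0.806²) = 1.6894
v = 0.806 × 3×10⁸ = 2.418×10⁸ m/s
p = γmv = 1.6894 × 87.53 × 2.418×10⁸ = 3.576×10¹⁰ kg·m/s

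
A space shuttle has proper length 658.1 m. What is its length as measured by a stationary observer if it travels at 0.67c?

Proper length L₀ = 658.1 m
γ = 1/√(1 - 0.67²) = 1.3471
L = L₀/γ = 658.1/1.3471 = 488.5 m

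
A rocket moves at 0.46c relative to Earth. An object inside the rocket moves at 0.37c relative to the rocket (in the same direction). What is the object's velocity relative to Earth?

u = (u' + v)/(1 + u'v/c²)
Numerator: 0.37 + 0.46 = 0.83
Denominator: 1 + 0.1702 = 1.1702
u = 0.83/1.1702 = 0.7093c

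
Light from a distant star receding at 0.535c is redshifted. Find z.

β = 0.535
(1+β)/(1-β) = 1.535/0.465 = 3.301
√(3.301) = 1.8169
z = 1.8169 - 1 = 0.8169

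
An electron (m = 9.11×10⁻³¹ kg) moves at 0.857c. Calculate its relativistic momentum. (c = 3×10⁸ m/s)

γ = 1/√(1 - 0.857²) = 1.9406
v = 0.857 × 3×10⁸ = 2.571×10⁸ m/s
p = γmv = 1.9406 × 9.11×10⁻³¹ × 2.571×10⁸ = 4.545×10⁻²² kg·m/s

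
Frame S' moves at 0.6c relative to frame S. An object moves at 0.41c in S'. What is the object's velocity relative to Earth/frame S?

u = (u' + v)/(1 + u'v/c²)
Numerator: 0.41 + 0.6 = 1.01
Denominator: 1 + 0.246 = 1.246
u = 1.01/1.246 = 0.8106c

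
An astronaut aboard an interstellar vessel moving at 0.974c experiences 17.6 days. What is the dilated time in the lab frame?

Proper time Δt₀ = 17.6 days
γ = 1/√(1 - 0.974²) = 4.414
Δt = γΔt₀ = 4.414 × 17.6 = 77.69 days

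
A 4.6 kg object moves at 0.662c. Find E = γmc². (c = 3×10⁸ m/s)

γ = 1/√(1 - 0.662²) = 1.3342
mc² = 4.6 × (3×10⁸)² = 4.140×10¹⁷ J
E = γmc² = 1.3342 × 4.140×10¹⁷ = 5.524×10¹⁷ J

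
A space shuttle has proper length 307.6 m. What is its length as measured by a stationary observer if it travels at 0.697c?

Proper length L₀ = 307.6 m
γ = 1/√(1 - 0.697²) = 1.3946
L = L₀/γ = 307.6/1.3946 = 220.6 m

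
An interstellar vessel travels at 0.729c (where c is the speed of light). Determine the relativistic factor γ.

v/c = 0.729, so (v/c)² = 0.531441
1 - (v/c)² = 0.468559
γ = 1/√(0.468559) = 1.461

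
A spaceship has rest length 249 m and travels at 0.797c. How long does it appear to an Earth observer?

Proper length L₀ = 249 m
γ = 1/√(1 - 0.797²) = 1.656
L = L₀/γ = 249/1.656 = 150.4 m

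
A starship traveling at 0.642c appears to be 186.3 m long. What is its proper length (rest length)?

Contracted length L = 186.3 m
γ = 1/√(1 - 0.642²) = 1.3043
L₀ = γL = 1.3043 × 186.3 = 243.0 m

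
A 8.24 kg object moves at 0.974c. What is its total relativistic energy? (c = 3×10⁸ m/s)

γ = 1/√(1 - 0.974²) = 4.414
mc² = 8.24 × (3×10⁸)² = 7.416×10¹⁷ J
E = γmc² = 4.414 × 7.416×10¹⁷ = 3.273×10¹⁸ J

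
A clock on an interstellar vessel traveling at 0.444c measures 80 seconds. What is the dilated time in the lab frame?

Proper time Δt₀ = 80 seconds
γ = 1/√(1 - 0.444²) = 1.116
Δt = γΔt₀ = 1.116 × 80 = 89.28 seconds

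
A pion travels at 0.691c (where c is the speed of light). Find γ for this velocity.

v/c = 0.691, so (v/c)² = 0.477481
1 - (v/c)² = 0.522519
γ = 1/√(0.522519) = 1.383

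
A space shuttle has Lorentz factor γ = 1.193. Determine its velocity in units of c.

From γ = 1/√(1 - v²/c²):
1/γ² = 1/1.193² = 0.7026
v²/c² = 1 - 0.7026 = 0.2974
v/c = √(0.2974) = 0.5453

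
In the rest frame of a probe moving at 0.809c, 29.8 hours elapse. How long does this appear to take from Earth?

Proper time Δt₀ = 29.8 hours
γ = 1/√(1 - 0.809²) = 1.7012
Δt = γΔt₀ = 1.7012 × 29.8 = 50.70 hours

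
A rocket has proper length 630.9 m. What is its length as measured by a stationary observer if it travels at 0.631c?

Proper length L₀ = 630.9 m
γ = 1/√(1 - 0.631²) = 1.289
L = L₀/γ = 630.9/1.289 = 489.4 m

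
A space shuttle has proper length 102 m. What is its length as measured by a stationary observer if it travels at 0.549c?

Proper length L₀ = 102 m
γ = 1/√(1 - 0.549²) = 1.19643
L = L₀/γ = 102/1.19643 = 85.25 m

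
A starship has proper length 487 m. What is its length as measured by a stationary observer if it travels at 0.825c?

Proper length L₀ = 487 m
γ = 1/√(1 - 0.825²) = 1.7695
L = L₀/γ = 487/1.7695 = 275.2 m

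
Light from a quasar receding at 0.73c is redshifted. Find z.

β = 0.73
(1+β)/(1-β) = 1.73/0.27 = 6.407
√(6.407) = 2.531
z = 2.531 - 1 = 1.531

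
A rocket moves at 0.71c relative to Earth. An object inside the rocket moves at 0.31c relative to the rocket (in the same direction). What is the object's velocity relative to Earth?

u = (u' + v)/(1 + u'v/c²)
Numerator: 0.31 + 0.71 = 1.02
Denominator: 1 + 0.2201 = 1.2201
u = 1.02/1.2201 = 0.8360c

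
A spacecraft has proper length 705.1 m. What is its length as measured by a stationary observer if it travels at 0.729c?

Proper length L₀ = 705.1 m
γ = 1/√(1 - 0.729²) = 1.46089
L = L₀/γ = 705.1/1.46089 = 482.7 m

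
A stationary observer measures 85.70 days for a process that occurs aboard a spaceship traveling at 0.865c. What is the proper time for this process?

Dilated time Δt = 85.70 days
γ = 1/√(1 - 0.865²) = 1.993
Δt₀ = Δt/γ = 85.70/1.993 = 43.00 days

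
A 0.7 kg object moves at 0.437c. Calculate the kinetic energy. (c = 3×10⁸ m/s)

γ = 1/√(1 - 0.437²) = 1.11178
γ - 1 = 0.11178
KE = (γ-1)mc² = 0.11178 × 0.7 × (3×10⁸)² = 7.042×10¹⁵ J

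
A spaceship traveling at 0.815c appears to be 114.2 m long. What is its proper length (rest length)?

Contracted length L = 114.2 m
γ = 1/√(1 - 0.815²) = 1.726
L₀ = γL = 1.726 × 114.2 = 197.1 m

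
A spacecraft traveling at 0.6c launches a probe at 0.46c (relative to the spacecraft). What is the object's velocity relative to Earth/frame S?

u = (u' + v)/(1 + u'v/c²)
Numerator: 0.46 + 0.6 = 1.06
Denominator: 1 + 0.276 = 1.276
u = 1.06/1.276 = 0.8307c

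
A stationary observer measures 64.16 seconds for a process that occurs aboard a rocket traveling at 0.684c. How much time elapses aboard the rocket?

Dilated time Δt = 64.16 seconds
γ = 1/√(1 - 0.684²) = 1.371
Δt₀ = Δt/γ = 64.16/1.371 = 46.80 seconds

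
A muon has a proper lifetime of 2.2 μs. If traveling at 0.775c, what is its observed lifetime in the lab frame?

Proper lifetime τ₀ = 2.2 μs
γ = 1/√(1 - 0.775²) = 1.5824
τ = γτ₀ = 1.5824 × 2.2 μs = 3.481 μs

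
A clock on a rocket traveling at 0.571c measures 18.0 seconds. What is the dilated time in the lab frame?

Proper time Δt₀ = 18.0 seconds
γ = 1/√(1 - 0.571²) = 1.2181
Δt = γΔt₀ = 1.2181 × 18.0 = 21.93 seconds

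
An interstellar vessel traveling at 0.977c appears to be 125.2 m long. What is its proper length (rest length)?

Contracted length L = 125.2 m
γ = 1/√(1 - 0.977²) = 4.6896
L₀ = γL = 4.6896 × 125.2 = 587.1 m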